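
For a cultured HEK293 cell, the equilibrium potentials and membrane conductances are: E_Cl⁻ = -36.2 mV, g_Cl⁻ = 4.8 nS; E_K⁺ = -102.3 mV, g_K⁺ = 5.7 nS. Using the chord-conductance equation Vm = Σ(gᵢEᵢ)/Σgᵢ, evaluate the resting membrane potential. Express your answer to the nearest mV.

Σ gᵢEᵢ = 4.8·(-36.2) + 5.7·(-102.3) = -756.87
Σ gᵢ = 4.8 + 5.7 = 10.5
Vm = -756.87 / 10.5 = -72.08 mV

-72 mV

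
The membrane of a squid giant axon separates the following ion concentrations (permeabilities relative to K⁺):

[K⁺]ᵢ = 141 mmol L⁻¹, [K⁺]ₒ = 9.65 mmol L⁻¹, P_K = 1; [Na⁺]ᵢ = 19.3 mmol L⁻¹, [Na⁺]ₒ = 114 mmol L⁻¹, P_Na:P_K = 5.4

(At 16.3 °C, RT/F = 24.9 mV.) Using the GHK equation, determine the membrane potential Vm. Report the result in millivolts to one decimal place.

23.3 mV

Vm = 24.9 · ln[(Σ P·[cation]ₒ + Σ P·[anion]ᵢ) / (Σ P·[cation]ᵢ + Σ P·[anion]ₒ)]
Numerator = 1×9.65 + 5.4×114 = 625.2
Denominator = 1×141 + 5.4×19.3 = 245.2
Vm = 24.9 · ln(2.5498) = 24.9 × (0.9360) = 23.31 mV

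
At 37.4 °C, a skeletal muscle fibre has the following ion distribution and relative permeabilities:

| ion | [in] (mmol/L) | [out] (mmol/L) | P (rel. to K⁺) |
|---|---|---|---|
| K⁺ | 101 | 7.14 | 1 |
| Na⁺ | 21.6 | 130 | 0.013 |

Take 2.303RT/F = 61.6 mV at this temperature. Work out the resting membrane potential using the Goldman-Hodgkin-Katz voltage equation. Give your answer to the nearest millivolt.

-65 mV

Vm = 61.6 · log₁₀[(Σ P·[cation]ₒ + Σ P·[anion]ᵢ) / (Σ P·[cation]ᵢ + Σ P·[anion]ₒ)]
Numerator = 1×7.14 + 0.013×130 = 8.83
Denominator = 1×101 + 0.013×21.6 = 101.3
Vm = 61.6 · log₁₀(0.087183) = 61.6 × (-1.0596) = -65.27 mV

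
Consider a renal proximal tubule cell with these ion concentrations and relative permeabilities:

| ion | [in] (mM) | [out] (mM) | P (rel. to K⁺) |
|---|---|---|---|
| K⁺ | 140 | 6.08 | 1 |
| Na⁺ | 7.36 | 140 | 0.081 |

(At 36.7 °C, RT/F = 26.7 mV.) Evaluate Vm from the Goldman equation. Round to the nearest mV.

-56 mV

Vm = 26.7 · ln[(Σ P·[cation]ₒ + Σ P·[anion]ᵢ) / (Σ P·[cation]ᵢ + Σ P·[anion]ₒ)]
Numerator = 1×6.08 + 0.081×140 = 17.42
Denominator = 1×140 + 0.081×7.36 = 140.6
Vm = 26.7 · ln(0.1239) = 26.7 × (-2.0883) = -55.76 mV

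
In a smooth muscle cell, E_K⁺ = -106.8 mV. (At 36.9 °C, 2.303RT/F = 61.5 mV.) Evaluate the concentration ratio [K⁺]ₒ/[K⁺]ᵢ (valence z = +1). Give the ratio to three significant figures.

0.0183

log₁₀([out]/[in]) = E·z/(61.5) = -106.8 × 1 / 61.5 = -1.7366
[out]/[in] = 10^(-1.7366) = 0.01834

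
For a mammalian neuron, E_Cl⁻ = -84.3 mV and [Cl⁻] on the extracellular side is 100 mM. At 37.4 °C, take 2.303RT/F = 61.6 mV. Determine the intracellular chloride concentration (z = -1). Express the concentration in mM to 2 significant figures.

4.3 mM

Nernst: E = (61.6/-1) · log₁₀([out]/[in]), so log₁₀([out]/[in]) = -84.3 × -1 / 61.6 = 1.3685.
[out]/[in] = 10^(1.3685) = 23.36.
[in] = 100 / 23.36 = 4.28 mM.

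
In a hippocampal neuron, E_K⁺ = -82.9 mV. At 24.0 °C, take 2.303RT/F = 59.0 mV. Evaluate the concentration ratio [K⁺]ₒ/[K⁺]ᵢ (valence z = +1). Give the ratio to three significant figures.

log₁₀([out]/[in]) = E·z/(59.0) = -82.9 × 1 / 59.0 = -1.4051
[out]/[in] = 10^(-1.4051) = 0.03935

0.0393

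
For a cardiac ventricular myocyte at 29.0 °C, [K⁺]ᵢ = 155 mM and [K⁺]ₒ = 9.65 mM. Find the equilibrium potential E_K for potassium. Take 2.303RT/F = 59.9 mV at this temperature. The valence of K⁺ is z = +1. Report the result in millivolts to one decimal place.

E = (59.9/z) · log₁₀([K⁺]_out/[K⁺]_in) with z = +1.
= (59.9/1) · log₁₀(9.65/155) = 59.90 · log₁₀(0.06226)
= 59.90 · (-1.2058) = -72.23 mV

-72.2 mV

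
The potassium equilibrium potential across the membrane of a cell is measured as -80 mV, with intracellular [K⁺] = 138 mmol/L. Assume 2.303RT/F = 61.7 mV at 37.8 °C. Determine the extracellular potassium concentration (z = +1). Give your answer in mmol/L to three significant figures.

Nernst: E = (61.7/1) · log₁₀([out]/[in]), so log₁₀([out]/[in]) = -80.0 × 1 / 61.7 = -1.2966.
[out]/[in] = 10^(-1.2966) = 0.05051.
[out] = 0.05051 × 138 = 6.971 mmol/L.

6.97 mmol/L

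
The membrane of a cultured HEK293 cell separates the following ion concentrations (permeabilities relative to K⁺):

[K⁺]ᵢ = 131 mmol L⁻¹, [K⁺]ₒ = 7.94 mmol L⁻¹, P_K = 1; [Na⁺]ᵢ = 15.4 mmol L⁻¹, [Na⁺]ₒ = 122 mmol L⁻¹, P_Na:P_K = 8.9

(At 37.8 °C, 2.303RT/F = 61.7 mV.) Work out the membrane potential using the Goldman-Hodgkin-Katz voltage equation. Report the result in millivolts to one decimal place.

37.7 mV

Vm = 61.7 · log₁₀[(Σ P·[cation]ₒ + Σ P·[anion]ᵢ) / (Σ P·[cation]ᵢ + Σ P·[anion]ₒ)]
Numerator = 1×7.94 + 8.9×122 = 1094
Denominator = 1×131 + 8.9×15.4 = 268.1
Vm = 61.7 · log₁₀(4.0802) = 61.7 × (0.6107) = 37.68 mV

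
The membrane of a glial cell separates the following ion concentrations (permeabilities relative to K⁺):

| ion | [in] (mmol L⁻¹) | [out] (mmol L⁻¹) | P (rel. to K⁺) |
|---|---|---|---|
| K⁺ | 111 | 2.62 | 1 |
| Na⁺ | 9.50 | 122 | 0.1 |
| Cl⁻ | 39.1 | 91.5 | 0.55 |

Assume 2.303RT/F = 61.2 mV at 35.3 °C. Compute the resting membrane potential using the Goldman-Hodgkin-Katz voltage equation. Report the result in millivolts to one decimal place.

-39.8 mV

Vm = 61.2 · log₁₀[(Σ P·[cation]ₒ + Σ P·[anion]ᵢ) / (Σ P·[cation]ᵢ + Σ P·[anion]ₒ)]
Numerator = 1×2.62 + 0.1×122 + 0.55×39.1 = 36.33
Denominator = 1×111 + 0.1×9.50 + 0.55×91.5 = 162.3
Vm = 61.2 · log₁₀(0.22385) = 61.2 × (-0.6500) = -39.78 mV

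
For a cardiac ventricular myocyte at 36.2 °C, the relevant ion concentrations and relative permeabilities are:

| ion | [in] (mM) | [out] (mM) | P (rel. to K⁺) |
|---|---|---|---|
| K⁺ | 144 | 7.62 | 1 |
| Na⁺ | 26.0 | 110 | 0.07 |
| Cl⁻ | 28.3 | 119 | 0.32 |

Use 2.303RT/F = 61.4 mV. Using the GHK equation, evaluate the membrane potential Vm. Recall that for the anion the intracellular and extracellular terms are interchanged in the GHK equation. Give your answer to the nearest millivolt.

-54 mV

Vm = 61.4 · log₁₀[(Σ P·[cation]ₒ + Σ P·[anion]ᵢ) / (Σ P·[cation]ᵢ + Σ P·[anion]ₒ)]
Numerator = 1×7.62 + 0.07×110 + 0.32×28.3 = 24.38
Denominator = 1×144 + 0.07×26.0 + 0.32×119 = 183.9
Vm = 61.4 · log₁₀(0.13255) = 61.4 × (-0.8776) = -53.89 mV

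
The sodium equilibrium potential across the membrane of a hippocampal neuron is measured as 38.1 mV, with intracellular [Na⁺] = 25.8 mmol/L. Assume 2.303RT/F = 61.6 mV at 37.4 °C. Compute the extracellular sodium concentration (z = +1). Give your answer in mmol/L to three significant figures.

107 mmol/L

Nernst: E = (61.6/1) · log₁₀([out]/[in]), so log₁₀([out]/[in]) = 38.1 × 1 / 61.6 = 0.6185.
[out]/[in] = 10^(0.6185) = 4.154.
[out] = 4.154 × 25.8 = 107.2 mmol/L.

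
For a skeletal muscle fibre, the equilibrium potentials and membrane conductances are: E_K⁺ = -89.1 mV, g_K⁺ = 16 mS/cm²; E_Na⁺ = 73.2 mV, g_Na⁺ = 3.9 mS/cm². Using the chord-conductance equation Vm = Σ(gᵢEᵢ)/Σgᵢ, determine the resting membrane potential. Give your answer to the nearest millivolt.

Σ gᵢEᵢ = 16·(-89.1) + 3.9·(73.2) = -1140.12
Σ gᵢ = 16 + 3.9 = 19.9
Vm = -1140.12 / 19.9 = -57.29 mV

-57 mV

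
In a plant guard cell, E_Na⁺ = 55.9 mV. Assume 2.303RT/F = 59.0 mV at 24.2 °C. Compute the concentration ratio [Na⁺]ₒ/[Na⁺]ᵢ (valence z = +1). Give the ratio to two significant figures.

8.9

log₁₀([out]/[in]) = E·z/(59.0) = 55.9 × 1 / 59.0 = 0.9475
[out]/[in] = 10^(0.9475) = 8.86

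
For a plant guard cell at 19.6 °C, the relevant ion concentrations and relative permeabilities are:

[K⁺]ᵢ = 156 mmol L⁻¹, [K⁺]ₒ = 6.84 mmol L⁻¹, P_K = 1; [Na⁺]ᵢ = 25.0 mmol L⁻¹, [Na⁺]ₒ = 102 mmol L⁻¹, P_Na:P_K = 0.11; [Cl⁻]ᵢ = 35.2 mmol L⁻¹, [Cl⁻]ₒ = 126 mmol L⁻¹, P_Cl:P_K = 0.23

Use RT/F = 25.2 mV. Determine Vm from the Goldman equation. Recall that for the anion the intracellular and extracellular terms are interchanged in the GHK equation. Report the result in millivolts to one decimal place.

Vm = 25.2 · ln[(Σ P·[cation]ₒ + Σ P·[anion]ᵢ) / (Σ P·[cation]ᵢ + Σ P·[anion]ₒ)]
Numerator = 1×6.84 + 0.11×102 + 0.23×35.2 = 26.16
Denominator = 1×156 + 0.11×25.0 + 0.23×126 = 187.7
Vm = 25.2 · ln(0.13933) = 25.2 × (-1.9709) = -49.67 mV

-49.7 mV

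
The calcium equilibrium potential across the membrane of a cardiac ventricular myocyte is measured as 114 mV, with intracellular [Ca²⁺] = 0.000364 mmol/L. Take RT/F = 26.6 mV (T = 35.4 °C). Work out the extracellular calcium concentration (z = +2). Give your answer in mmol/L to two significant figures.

Nernst: E = (26.6/2) · ln([out]/[in]), so ln([out]/[in]) = 114.0 × 2 / 26.6 = 8.5714.
[out]/[in] = e^(8.5714) = 5279.
[out] = 5279 × 0.000364 = 1.921 mmol/L.

1.9 mmol/L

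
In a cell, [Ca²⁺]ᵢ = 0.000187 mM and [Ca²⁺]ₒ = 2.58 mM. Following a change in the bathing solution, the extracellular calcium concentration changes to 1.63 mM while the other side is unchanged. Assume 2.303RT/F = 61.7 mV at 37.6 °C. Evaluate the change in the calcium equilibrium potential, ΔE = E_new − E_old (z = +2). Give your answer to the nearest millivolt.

-6 mV

E_old = (61.7/2)·log₁₀(2.58/0.000187) = 127.71 mV
E_new = (61.7/2)·log₁₀(1.63/0.000187) = 121.56 mV
ΔE = 121.56 − (127.71) = -6.15 mV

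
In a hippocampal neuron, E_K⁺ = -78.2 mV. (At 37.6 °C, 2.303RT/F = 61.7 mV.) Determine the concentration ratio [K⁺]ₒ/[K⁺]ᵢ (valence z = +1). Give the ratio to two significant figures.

log₁₀([out]/[in]) = E·z/(61.7) = -78.2 × 1 / 61.7 = -1.2674
[out]/[in] = 10^(-1.2674) = 0.05402

0.054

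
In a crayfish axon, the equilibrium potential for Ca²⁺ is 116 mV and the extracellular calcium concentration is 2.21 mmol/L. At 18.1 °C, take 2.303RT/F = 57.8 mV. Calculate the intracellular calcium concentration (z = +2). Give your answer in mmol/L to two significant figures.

0.00021 mmol/L

Nernst: E = (57.8/2) · log₁₀([out]/[in]), so log₁₀([out]/[in]) = 116.0 × 2 / 57.8 = 4.0138.
[out]/[in] = 10^(4.0138) = 1.032e+04.
[in] = 2.21 / 1.032e+04 = 0.0002141 mmol/L.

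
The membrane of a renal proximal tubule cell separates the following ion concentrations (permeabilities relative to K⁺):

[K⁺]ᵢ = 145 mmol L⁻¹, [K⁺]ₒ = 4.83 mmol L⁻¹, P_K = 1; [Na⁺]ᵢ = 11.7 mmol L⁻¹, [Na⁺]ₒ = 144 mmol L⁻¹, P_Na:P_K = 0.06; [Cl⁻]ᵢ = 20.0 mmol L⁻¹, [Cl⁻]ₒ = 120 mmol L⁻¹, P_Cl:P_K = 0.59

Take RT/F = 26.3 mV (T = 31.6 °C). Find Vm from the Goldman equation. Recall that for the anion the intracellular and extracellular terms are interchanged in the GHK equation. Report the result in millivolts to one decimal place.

-56.5 mV

Vm = 26.3 · ln[(Σ P·[cation]ₒ + Σ P·[anion]ᵢ) / (Σ P·[cation]ᵢ + Σ P·[anion]ₒ)]
Numerator = 1×4.83 + 0.06×144 + 0.59×20.0 = 25.27
Denominator = 1×145 + 0.06×11.7 + 0.59×120 = 216.5
Vm = 26.3 · ln(0.11672) = 26.3 × (-2.1480) = -56.49 mV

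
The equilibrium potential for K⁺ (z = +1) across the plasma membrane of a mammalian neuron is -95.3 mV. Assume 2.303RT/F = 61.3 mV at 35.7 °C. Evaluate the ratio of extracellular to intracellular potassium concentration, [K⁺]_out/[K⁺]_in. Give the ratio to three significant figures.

log₁₀([out]/[in]) = E·z/(61.3) = -95.3 × 1 / 61.3 = -1.5546
[out]/[in] = 10^(-1.5546) = 0.02788

0.0279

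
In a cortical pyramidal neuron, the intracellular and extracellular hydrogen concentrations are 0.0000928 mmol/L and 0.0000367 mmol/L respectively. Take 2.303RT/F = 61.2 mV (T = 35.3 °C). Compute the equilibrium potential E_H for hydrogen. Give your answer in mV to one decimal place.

E = (61.2/z) · log₁₀([H⁺]_out/[H⁺]_in) with z = +1.
= (61.2/1) · log₁₀(0.0000367/0.0000928) = 61.20 · log₁₀(0.3955)
= 61.20 · (-0.4029) = -24.66 mV

-24.7 mV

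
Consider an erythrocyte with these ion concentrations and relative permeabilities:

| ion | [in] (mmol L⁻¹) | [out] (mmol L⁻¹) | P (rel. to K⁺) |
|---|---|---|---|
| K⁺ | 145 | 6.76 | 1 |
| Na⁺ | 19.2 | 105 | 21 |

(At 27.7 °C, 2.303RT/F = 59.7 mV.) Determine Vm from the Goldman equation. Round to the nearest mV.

Vm = 59.7 · log₁₀[(Σ P·[cation]ₒ + Σ P·[anion]ᵢ) / (Σ P·[cation]ᵢ + Σ P·[anion]ₒ)]
Numerator = 1×6.76 + 21×105 = 2212
Denominator = 1×145 + 21×19.2 = 548.2
Vm = 59.7 · log₁₀(4.0346) = 59.7 × (0.6058) = 36.17 mV

36 mV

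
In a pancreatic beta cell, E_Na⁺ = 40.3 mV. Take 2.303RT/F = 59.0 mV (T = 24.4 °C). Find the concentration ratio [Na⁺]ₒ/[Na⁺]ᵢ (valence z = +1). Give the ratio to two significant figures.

4.8

log₁₀([out]/[in]) = E·z/(59.0) = 40.3 × 1 / 59.0 = 0.6831
[out]/[in] = 10^(0.6831) = 4.82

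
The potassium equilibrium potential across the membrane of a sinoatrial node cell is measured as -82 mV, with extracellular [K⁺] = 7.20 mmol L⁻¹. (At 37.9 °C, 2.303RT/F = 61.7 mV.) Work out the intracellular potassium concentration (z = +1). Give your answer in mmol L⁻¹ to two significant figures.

Nernst: E = (61.7/1) · log₁₀([out]/[in]), so log₁₀([out]/[in]) = -82.0 × 1 / 61.7 = -1.3290.
[out]/[in] = 10^(-1.3290) = 0.04688.
[in] = 7.20 / 0.04688 = 153.6 mmol L⁻¹.

150 mmol L⁻¹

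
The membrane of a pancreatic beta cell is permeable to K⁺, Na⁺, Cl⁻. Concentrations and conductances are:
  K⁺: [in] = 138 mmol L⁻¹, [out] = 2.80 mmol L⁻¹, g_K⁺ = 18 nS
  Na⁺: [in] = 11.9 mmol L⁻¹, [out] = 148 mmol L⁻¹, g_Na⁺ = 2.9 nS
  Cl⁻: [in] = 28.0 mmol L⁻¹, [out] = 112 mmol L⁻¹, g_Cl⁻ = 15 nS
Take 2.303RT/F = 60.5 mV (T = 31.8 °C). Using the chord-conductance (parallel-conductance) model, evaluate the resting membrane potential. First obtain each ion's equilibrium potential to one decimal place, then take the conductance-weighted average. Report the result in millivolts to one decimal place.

-61.2 mV

E_K⁺ = (60.5/1)·log₁₀(2.80/138) = -102.4 mV
E_Na⁺ = (60.5/1)·log₁₀(148/11.9) = 66.2 mV
E_Cl⁻ = (60.5/-1)·log₁₀(112/28.0) = -36.4 mV
Vm = (Σ gᵢEᵢ)/(Σ gᵢ) = (18·-102.4 + 2.9·66.2 + 15·-36.4) / (18 + 2.9 + 15)
= -2197.22 / 35.9 = -61.20 mV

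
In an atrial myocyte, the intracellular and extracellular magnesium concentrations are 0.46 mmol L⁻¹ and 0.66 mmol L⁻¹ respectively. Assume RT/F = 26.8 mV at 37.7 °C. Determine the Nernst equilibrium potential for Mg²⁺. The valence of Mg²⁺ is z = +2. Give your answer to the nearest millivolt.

E = (26.8/z) · ln([Mg²⁺]_out/[Mg²⁺]_in) with z = +2.
= (26.8/2) · ln(0.66/0.46) = 13.40 · ln(1.435)
= 13.40 · (0.3610) = 4.84 mV

5 mV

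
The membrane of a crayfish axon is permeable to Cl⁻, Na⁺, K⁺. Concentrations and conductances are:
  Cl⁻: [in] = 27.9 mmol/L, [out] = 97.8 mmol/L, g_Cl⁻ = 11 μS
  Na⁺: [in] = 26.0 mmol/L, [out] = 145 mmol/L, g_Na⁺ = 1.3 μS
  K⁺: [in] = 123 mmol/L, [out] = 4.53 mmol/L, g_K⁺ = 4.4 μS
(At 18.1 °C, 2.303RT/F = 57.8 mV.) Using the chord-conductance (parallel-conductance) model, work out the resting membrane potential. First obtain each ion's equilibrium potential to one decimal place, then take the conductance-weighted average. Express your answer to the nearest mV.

-39 mV

E_Cl⁻ = (57.8/-1)·log₁₀(97.8/27.9) = -31.5 mV
E_Na⁺ = (57.8/1)·log₁₀(145/26.0) = 43.1 mV
E_K⁺ = (57.8/1)·log₁₀(4.53/123) = -82.9 mV
Vm = (Σ gᵢEᵢ)/(Σ gᵢ) = (11·-31.5 + 1.3·43.1 + 4.4·-82.9) / (11 + 1.3 + 4.4)
= -655.23 / 16.7 = -39.24 mV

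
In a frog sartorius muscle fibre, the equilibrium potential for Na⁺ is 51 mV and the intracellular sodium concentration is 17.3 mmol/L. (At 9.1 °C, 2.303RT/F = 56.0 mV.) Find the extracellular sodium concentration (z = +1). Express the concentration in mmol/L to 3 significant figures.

141 mmol/L

Nernst: E = (56.0/1) · log₁₀([out]/[in]), so log₁₀([out]/[in]) = 51.0 × 1 / 56.0 = 0.9107.
[out]/[in] = 10^(0.9107) = 8.142.
[out] = 8.142 × 17.3 = 140.9 mmol/L.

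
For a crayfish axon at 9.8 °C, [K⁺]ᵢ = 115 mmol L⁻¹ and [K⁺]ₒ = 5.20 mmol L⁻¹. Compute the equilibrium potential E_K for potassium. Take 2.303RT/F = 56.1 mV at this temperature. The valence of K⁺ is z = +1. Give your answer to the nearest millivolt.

-75 mV

E = (56.1/z) · log₁₀([K⁺]_out/[K⁺]_in) with z = +1.
= (56.1/1) · log₁₀(5.20/115) = 56.10 · log₁₀(0.04522)
= 56.10 · (-1.3447) = -75.44 mV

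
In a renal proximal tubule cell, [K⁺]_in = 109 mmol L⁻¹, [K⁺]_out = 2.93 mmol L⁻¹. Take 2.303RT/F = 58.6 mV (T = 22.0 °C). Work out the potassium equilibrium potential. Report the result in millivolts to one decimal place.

E = (58.6/z) · log₁₀([K⁺]_out/[K⁺]_in) with z = +1.
= (58.6/1) · log₁₀(2.93/109) = 58.60 · log₁₀(0.02688)
= 58.60 · (-1.5706) = -92.03 mV

-92.0 mV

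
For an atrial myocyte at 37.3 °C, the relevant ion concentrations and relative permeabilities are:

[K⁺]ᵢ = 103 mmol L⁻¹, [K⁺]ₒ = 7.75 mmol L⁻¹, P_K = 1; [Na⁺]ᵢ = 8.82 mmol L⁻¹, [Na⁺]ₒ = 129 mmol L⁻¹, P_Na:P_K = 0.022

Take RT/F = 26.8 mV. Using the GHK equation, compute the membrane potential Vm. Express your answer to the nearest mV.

-61 mV

Vm = 26.8 · ln[(Σ P·[cation]ₒ + Σ P·[anion]ᵢ) / (Σ P·[cation]ᵢ + Σ P·[anion]ₒ)]
Numerator = 1×7.75 + 0.022×129 = 10.59
Denominator = 1×103 + 0.022×8.82 = 103.2
Vm = 26.8 · ln(0.1026) = 26.8 × (-2.2769) = -61.02 mV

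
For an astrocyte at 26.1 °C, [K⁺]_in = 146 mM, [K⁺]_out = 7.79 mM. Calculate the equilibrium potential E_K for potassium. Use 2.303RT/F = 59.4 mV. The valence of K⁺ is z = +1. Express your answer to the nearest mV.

E = (59.4/z) · log₁₀([K⁺]_out/[K⁺]_in) with z = +1.
= (59.4/1) · log₁₀(7.79/146) = 59.40 · log₁₀(0.05336)
= 59.40 · (-1.2728) = -75.61 mV

-76 mV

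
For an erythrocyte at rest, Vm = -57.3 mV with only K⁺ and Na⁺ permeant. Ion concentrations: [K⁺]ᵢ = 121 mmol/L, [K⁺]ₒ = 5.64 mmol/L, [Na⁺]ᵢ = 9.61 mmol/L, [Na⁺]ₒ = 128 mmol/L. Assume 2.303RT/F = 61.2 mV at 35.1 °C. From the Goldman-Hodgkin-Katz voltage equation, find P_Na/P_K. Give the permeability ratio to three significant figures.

Let α = P_Na/P_K. GHK: Vm = 61.2·log₁₀[(Kₒ + α·Naₒ)/(Kᵢ + α·Naᵢ)].
10^(Vm/61.2) = 10^(-57.3/61.2) = 0.1158
So 0.1158·(Kᵢ + α·Naᵢ) = Kₒ + α·Naₒ → α = (0.1158·121.0 − 5.64) / (128.0 − 0.1158·9.61)
α = (14.01 − 5.64) / (128.0 − 1.113) = 8.372/126.9 = 0.06598

0.0660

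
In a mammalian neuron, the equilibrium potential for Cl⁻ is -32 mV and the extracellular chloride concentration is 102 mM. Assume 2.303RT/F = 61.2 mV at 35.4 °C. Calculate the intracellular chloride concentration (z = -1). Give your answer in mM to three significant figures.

30.6 mM

Nernst: E = (61.2/-1) · log₁₀([out]/[in]), so log₁₀([out]/[in]) = -32.0 × -1 / 61.2 = 0.5229.
[out]/[in] = 10^(0.5229) = 3.333.
[in] = 102 / 3.333 = 30.6 mM.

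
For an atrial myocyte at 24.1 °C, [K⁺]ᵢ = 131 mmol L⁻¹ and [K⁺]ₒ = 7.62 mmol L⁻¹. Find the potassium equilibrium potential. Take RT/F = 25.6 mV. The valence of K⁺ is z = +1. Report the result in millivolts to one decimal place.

-72.8 mV

E = (25.6/z) · ln([K⁺]_out/[K⁺]_in) with z = +1.
= (25.6/1) · ln(7.62/131) = 25.60 · ln(0.05817)
= 25.60 · (-2.8444) = -72.82 mV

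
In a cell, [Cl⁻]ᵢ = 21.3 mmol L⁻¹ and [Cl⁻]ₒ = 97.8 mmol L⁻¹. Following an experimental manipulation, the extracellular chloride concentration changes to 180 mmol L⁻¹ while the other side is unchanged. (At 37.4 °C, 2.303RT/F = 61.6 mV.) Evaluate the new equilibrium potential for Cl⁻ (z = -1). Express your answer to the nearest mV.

After the shift: [Cl⁻]_out = 180, [Cl⁻]_in = 21.3 mmol L⁻¹.
E_new = (61.6/-1)·log₁₀(180/21.3) = -61.60 · (0.9269) = -57.10 mV

-57 mV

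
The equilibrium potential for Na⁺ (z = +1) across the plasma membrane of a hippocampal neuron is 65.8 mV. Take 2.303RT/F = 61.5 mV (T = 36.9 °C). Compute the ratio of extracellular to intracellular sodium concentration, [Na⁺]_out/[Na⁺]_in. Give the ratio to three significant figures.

11.7

log₁₀([out]/[in]) = E·z/(61.5) = 65.8 × 1 / 61.5 = 1.0699
[out]/[in] = 10^(1.0699) = 11.75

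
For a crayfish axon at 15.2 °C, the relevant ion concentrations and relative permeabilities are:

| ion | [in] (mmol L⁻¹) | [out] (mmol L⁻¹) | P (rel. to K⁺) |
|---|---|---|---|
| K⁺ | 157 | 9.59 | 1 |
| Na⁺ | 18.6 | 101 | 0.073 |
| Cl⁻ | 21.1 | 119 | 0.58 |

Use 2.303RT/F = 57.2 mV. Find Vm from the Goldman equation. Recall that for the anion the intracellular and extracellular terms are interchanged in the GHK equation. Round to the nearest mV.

-51 mV

Vm = 57.2 · log₁₀[(Σ P·[cation]ₒ + Σ P·[anion]ᵢ) / (Σ P·[cation]ᵢ + Σ P·[anion]ₒ)]
Numerator = 1×9.59 + 0.073×101 + 0.58×21.1 = 29.2
Denominator = 1×157 + 0.073×18.6 + 0.58×119 = 227.4
Vm = 57.2 · log₁₀(0.12843) = 57.2 × (-0.8914) = -50.99 mV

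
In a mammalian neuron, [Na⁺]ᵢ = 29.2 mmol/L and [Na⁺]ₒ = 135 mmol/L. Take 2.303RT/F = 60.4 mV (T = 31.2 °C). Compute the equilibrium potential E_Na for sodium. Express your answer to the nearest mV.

E = (60.4/z) · log₁₀([Na⁺]_out/[Na⁺]_in) with z = +1.
= (60.4/1) · log₁₀(135/29.2) = 60.40 · log₁₀(4.623)
= 60.40 · (0.6650) = 40.16 mV

40 mV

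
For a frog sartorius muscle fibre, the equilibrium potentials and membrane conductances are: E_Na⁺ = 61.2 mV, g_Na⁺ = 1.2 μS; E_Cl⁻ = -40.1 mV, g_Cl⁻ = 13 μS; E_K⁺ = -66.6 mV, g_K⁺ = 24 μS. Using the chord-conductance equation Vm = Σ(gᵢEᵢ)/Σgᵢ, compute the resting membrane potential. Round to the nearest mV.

Σ gᵢEᵢ = 1.2·(61.2) + 13·(-40.1) + 24·(-66.6) = -2046.26
Σ gᵢ = 1.2 + 13 + 24 = 38.2
Vm = -2046.26 / 38.2 = -53.57 mV

-54 mV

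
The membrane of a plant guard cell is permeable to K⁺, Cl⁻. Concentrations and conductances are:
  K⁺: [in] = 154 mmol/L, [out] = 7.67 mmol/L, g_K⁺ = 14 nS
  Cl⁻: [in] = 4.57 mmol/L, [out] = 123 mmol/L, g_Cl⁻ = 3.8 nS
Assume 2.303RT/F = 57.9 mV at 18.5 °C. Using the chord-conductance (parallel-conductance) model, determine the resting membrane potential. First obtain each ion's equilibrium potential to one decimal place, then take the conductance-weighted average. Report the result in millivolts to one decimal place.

E_K⁺ = (57.9/1)·log₁₀(7.67/154) = -75.4 mV
E_Cl⁻ = (57.9/-1)·log₁₀(123/4.57) = -82.8 mV
Vm = (Σ gᵢEᵢ)/(Σ gᵢ) = (14·-75.4 + 3.8·-82.8) / (14 + 3.8)
= -1370.24 / 17.8 = -76.98 mV

-77.0 mV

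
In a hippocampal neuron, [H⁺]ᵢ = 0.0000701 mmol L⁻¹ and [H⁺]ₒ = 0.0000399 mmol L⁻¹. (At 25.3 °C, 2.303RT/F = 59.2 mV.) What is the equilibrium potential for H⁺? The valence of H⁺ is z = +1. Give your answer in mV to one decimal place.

E = (59.2/z) · log₁₀([H⁺]_out/[H⁺]_in) with z = +1.
= (59.2/1) · log₁₀(0.0000399/0.0000701) = 59.20 · log₁₀(0.5692)
= 59.20 · (-0.2447) = -14.49 mV

-14.5 mV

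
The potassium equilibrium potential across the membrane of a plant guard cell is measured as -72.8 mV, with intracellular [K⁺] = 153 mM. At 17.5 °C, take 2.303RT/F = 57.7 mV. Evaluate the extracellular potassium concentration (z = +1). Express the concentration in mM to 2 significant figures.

8.4 mM

Nernst: E = (57.7/1) · log₁₀([out]/[in]), so log₁₀([out]/[in]) = -72.8 × 1 / 57.7 = -1.2617.
[out]/[in] = 10^(-1.2617) = 0.05474.
[out] = 0.05474 × 153 = 8.375 mM.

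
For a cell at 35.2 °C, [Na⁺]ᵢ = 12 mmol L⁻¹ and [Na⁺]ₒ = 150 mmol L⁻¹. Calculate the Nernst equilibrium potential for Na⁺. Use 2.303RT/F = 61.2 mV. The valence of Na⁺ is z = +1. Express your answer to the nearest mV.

E = (61.2/z) · log₁₀([Na⁺]_out/[Na⁺]_in) with z = +1.
= (61.2/1) · log₁₀(150/12) = 61.20 · log₁₀(12.5)
= 61.20 · (1.0969) = 67.13 mV

67 mV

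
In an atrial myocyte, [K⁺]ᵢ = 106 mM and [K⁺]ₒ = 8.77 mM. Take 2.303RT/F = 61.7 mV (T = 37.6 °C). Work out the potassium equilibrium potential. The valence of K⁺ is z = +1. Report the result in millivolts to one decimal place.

E = (61.7/z) · log₁₀([K⁺]_out/[K⁺]_in) with z = +1.
= (61.7/1) · log₁₀(8.77/106) = 61.70 · log₁₀(0.08274)
= 61.70 · (-1.0823) = -66.78 mV

-66.8 mV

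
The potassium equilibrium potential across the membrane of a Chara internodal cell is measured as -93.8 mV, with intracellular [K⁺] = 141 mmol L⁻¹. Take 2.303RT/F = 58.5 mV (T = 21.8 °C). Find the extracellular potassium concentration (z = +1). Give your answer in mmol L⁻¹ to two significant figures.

Nernst: E = (58.5/1) · log₁₀([out]/[in]), so log₁₀([out]/[in]) = -93.8 × 1 / 58.5 = -1.6034.
[out]/[in] = 10^(-1.6034) = 0.02492.
[out] = 0.02492 × 141 = 3.514 mmol L⁻¹.

3.5 mmol L⁻¹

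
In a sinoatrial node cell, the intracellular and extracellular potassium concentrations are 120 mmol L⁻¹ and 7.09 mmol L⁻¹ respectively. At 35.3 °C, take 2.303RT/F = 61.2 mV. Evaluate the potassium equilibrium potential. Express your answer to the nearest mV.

E = (61.2/z) · log₁₀([K⁺]_out/[K⁺]_in) with z = +1.
= (61.2/1) · log₁₀(7.09/120) = 61.20 · log₁₀(0.05908)
= 61.20 · (-1.2285) = -75.19 mV

-75 mV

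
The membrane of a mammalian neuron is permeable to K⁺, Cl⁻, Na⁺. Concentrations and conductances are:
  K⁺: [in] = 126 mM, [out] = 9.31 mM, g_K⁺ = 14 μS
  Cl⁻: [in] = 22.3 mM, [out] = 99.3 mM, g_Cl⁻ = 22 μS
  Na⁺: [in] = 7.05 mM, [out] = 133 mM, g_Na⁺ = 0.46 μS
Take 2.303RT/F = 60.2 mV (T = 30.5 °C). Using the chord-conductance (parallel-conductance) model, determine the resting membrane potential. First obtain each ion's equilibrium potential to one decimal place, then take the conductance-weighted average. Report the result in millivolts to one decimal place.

E_K⁺ = (60.2/1)·log₁₀(9.31/126) = -68.1 mV
E_Cl⁻ = (60.2/-1)·log₁₀(99.3/22.3) = -39.0 mV
E_Na⁺ = (60.2/1)·log₁₀(133/7.05) = 76.8 mV
Vm = (Σ gᵢEᵢ)/(Σ gᵢ) = (14·-68.1 + 22·-39.0 + 0.46·76.8) / (14 + 22 + 0.46)
= -1776.07 / 36.46 = -48.71 mV

-48.7 mV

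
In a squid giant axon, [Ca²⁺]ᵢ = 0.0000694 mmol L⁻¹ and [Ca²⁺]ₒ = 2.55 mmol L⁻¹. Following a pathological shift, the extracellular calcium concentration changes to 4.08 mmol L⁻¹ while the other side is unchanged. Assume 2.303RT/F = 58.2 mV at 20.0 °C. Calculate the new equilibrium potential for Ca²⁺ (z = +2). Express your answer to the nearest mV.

139 mV

After the shift: [Ca²⁺]_out = 4.08, [Ca²⁺]_in = 0.0000694 mmol L⁻¹.
E_new = (58.2/2)·log₁₀(4.08/0.0000694) = 29.10 · (4.7693) = 138.79 mV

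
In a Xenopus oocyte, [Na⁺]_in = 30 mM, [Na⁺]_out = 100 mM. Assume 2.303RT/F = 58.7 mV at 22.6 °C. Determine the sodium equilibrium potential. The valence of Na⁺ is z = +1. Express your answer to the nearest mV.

31 mV

E = (58.7/z) · log₁₀([Na⁺]_out/[Na⁺]_in) with z = +1.
= (58.7/1) · log₁₀(100/30) = 58.70 · log₁₀(3.333)
= 58.70 · (0.5229) = 30.69 mV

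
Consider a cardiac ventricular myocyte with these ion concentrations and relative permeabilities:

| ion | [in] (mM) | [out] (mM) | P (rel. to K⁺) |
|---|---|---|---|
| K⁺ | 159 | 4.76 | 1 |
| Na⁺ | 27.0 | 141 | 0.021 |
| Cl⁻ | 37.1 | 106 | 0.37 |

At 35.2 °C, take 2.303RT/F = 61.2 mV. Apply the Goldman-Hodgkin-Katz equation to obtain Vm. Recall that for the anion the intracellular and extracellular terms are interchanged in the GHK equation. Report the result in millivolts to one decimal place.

Vm = 61.2 · log₁₀[(Σ P·[cation]ₒ + Σ P·[anion]ᵢ) / (Σ P·[cation]ᵢ + Σ P·[anion]ₒ)]
Numerator = 1×4.76 + 0.021×141 + 0.37×37.1 = 21.45
Denominator = 1×159 + 0.021×27.0 + 0.37×106 = 198.8
Vm = 61.2 · log₁₀(0.10789) = 61.2 × (-0.9670) = -59.18 mV

-59.2 mV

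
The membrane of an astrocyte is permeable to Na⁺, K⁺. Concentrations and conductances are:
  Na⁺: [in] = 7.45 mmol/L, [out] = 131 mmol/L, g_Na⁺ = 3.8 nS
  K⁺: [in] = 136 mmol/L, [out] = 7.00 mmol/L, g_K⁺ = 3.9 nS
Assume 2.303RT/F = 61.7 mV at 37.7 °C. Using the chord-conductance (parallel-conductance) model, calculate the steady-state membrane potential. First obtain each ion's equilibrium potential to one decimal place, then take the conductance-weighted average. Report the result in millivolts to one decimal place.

-2.4 mV

E_Na⁺ = (61.7/1)·log₁₀(131/7.45) = 76.8 mV
E_K⁺ = (61.7/1)·log₁₀(7.00/136) = -79.5 mV
Vm = (Σ gᵢEᵢ)/(Σ gᵢ) = (3.8·76.8 + 3.9·-79.5) / (3.8 + 3.9)
= -18.21 / 7.7 = -2.36 mV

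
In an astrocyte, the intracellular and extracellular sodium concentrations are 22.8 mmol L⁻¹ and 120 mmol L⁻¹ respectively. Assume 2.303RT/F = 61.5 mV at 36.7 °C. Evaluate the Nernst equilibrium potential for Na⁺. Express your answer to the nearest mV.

E = (61.5/z) · log₁₀([Na⁺]_out/[Na⁺]_in) with z = +1.
= (61.5/1) · log₁₀(120/22.8) = 61.50 · log₁₀(5.263)
= 61.50 · (0.7212) = 44.36 mV

44 mV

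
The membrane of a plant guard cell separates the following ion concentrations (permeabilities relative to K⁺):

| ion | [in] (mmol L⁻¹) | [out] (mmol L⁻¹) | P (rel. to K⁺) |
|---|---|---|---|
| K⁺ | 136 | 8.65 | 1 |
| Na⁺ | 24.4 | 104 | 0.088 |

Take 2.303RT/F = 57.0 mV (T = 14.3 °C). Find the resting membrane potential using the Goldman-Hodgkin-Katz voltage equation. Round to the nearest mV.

Vm = 57.0 · log₁₀[(Σ P·[cation]ₒ + Σ P·[anion]ᵢ) / (Σ P·[cation]ᵢ + Σ P·[anion]ₒ)]
Numerator = 1×8.65 + 0.088×104 = 17.8
Denominator = 1×136 + 0.088×24.4 = 138.1
Vm = 57.0 · log₁₀(0.12886) = 57.0 × (-0.8899) = -50.72 mV

-51 mV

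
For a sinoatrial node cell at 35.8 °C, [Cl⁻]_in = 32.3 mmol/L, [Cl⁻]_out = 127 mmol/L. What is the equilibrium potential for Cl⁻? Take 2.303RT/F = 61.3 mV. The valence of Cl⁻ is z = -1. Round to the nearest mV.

E = (61.3/z) · log₁₀([Cl⁻]_out/[Cl⁻]_in) with z = -1.
For an anion, dividing by z = -1 reverses the sign.
= (61.3/-1) · log₁₀(127/32.3) = -61.30 · log₁₀(3.932)
= -61.30 · (0.5946) = -36.45 mV

-36 mV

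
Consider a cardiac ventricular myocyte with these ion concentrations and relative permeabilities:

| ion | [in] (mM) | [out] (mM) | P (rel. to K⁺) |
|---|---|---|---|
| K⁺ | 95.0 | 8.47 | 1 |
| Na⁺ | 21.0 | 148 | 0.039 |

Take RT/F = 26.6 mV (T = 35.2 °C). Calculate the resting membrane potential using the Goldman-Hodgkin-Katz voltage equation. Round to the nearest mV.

-51 mV

Vm = 26.6 · ln[(Σ P·[cation]ₒ + Σ P·[anion]ᵢ) / (Σ P·[cation]ᵢ + Σ P·[anion]ₒ)]
Numerator = 1×8.47 + 0.039×148 = 14.24
Denominator = 1×95.0 + 0.039×21.0 = 95.82
Vm = 26.6 · ln(0.14863) = 26.6 × (-1.9063) = -50.71 mV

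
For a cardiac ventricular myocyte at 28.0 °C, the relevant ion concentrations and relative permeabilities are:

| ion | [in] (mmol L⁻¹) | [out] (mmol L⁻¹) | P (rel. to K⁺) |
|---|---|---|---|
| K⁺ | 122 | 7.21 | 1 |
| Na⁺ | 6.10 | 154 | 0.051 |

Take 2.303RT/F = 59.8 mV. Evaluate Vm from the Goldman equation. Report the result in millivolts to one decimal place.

Vm = 59.8 · log₁₀[(Σ P·[cation]ₒ + Σ P·[anion]ᵢ) / (Σ P·[cation]ᵢ + Σ P·[anion]ₒ)]
Numerator = 1×7.21 + 0.051×154 = 15.06
Denominator = 1×122 + 0.051×6.10 = 122.3
Vm = 59.8 · log₁₀(0.12316) = 59.8 × (-0.9095) = -54.39 mV

-54.4 mV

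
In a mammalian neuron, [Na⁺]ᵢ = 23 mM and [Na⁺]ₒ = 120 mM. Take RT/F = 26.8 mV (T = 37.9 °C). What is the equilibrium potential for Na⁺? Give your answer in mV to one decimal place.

E = (26.8/z) · ln([Na⁺]_out/[Na⁺]_in) with z = +1.
= (26.8/1) · ln(120/23) = 26.80 · ln(5.217)
= 26.80 · (1.6520) = 44.27 mV

44.3 mV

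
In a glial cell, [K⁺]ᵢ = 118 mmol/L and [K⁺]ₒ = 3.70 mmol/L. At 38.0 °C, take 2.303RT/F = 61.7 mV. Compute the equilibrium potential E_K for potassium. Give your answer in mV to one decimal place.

E = (61.7/z) · log₁₀([K⁺]_out/[K⁺]_in) with z = +1.
= (61.7/1) · log₁₀(3.70/118) = 61.70 · log₁₀(0.03136)
= 61.70 · (-1.5037) = -92.78 mV

-92.8 mV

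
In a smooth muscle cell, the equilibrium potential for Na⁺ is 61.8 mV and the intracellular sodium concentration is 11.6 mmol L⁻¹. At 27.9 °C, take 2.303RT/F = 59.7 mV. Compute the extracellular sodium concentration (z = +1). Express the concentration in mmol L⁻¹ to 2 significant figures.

Nernst: E = (59.7/1) · log₁₀([out]/[in]), so log₁₀([out]/[in]) = 61.8 × 1 / 59.7 = 1.0352.
[out]/[in] = 10^(1.0352) = 10.84.
[out] = 10.84 × 11.6 = 125.8 mmol L⁻¹.

130 mmol L⁻¹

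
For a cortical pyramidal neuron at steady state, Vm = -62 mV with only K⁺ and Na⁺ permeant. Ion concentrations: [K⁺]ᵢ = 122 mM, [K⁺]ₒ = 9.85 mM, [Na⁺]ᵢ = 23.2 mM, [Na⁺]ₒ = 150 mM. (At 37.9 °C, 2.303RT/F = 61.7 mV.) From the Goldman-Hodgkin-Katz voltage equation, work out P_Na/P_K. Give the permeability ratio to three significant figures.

Let α = P_Na/P_K. GHK: Vm = 61.7·log₁₀[(Kₒ + α·Naₒ)/(Kᵢ + α·Naᵢ)].
10^(Vm/61.7) = 10^(-62.0/61.7) = 0.098887
So 0.098887·(Kᵢ + α·Naᵢ) = Kₒ + α·Naₒ → α = (0.098887·122.0 − 9.85) / (150.0 − 0.098887·23.2)
α = (12.06 − 9.85) / (150.0 − 2.294) = 2.214/147.7 = 0.01499

0.0150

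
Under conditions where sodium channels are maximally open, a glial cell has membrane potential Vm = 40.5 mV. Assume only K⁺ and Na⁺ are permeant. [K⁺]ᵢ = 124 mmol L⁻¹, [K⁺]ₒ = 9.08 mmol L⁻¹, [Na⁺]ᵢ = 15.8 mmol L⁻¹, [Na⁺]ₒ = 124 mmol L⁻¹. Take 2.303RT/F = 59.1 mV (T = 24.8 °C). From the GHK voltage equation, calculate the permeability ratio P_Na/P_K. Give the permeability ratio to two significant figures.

12

Let α = P_Na/P_K. GHK: Vm = 59.1·log₁₀[(Kₒ + α·Naₒ)/(Kᵢ + α·Naᵢ)].
10^(Vm/59.1) = 10^(40.5/59.1) = 4.8448
So 4.8448·(Kᵢ + α·Naᵢ) = Kₒ + α·Naₒ → α = (4.8448·124.0 − 9.08) / (124.0 − 4.8448·15.8)
α = (600.8 − 9.08) / (124.0 − 76.55) = 591.7/47.45 = 12.47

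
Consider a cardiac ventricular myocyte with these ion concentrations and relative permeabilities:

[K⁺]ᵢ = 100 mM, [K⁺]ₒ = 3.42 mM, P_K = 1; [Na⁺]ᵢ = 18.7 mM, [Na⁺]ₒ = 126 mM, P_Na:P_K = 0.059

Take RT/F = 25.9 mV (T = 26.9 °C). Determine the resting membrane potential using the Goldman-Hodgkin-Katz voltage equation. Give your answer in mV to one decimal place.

-57.8 mV

Vm = 25.9 · ln[(Σ P·[cation]ₒ + Σ P·[anion]ᵢ) / (Σ P·[cation]ᵢ + Σ P·[anion]ₒ)]
Numerator = 1×3.42 + 0.059×126 = 10.85
Denominator = 1×100 + 0.059×18.7 = 101.1
Vm = 25.9 · ln(0.10736) = 25.9 × (-2.2316) = -57.80 mV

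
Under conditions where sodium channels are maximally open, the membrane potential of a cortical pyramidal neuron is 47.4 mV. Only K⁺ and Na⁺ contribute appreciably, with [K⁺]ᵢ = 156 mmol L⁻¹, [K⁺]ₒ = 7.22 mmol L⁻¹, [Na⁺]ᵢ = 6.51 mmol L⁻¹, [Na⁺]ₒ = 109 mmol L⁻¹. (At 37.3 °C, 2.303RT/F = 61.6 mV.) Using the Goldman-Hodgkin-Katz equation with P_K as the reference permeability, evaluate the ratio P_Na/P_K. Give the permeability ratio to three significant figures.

Let α = P_Na/P_K. GHK: Vm = 61.6·log₁₀[(Kₒ + α·Naₒ)/(Kᵢ + α·Naᵢ)].
10^(Vm/61.6) = 10^(47.4/61.6) = 5.8814
So 5.8814·(Kᵢ + α·Naᵢ) = Kₒ + α·Naₒ → α = (5.8814·156.0 − 7.22) / (109.0 − 5.8814·6.51)
α = (917.5 − 7.22) / (109.0 − 38.29) = 910.3/70.71 = 12.87

12.9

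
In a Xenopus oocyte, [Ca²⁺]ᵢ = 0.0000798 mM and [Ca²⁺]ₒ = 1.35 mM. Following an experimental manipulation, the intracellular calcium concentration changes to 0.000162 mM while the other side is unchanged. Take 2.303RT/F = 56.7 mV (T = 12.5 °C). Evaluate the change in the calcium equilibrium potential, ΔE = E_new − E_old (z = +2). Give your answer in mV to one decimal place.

-8.7 mV

E_old = (56.7/2)·log₁₀(1.35/0.0000798) = 119.87 mV
E_new = (56.7/2)·log₁₀(1.35/0.000162) = 111.16 mV
ΔE = 111.16 − (119.87) = -8.72 mV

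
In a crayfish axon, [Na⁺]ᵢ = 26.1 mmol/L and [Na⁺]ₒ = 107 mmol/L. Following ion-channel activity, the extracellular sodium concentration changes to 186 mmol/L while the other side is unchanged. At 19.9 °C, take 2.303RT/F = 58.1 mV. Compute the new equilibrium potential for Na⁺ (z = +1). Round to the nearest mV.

50 mV

After the shift: [Na⁺]_out = 186, [Na⁺]_in = 26.1 mmol/L.
E_new = (58.1/1)·log₁₀(186/26.1) = 58.10 · (0.8529) = 49.55 mV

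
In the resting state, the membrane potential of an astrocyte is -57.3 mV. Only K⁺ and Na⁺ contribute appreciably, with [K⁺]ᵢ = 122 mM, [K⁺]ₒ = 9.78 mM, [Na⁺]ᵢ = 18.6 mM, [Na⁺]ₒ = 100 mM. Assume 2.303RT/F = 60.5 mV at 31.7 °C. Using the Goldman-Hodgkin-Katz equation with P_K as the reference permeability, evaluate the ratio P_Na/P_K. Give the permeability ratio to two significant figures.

0.041

Let α = P_Na/P_K. GHK: Vm = 60.5·log₁₀[(Kₒ + α·Naₒ)/(Kᵢ + α·Naᵢ)].
10^(Vm/60.5) = 10^(-57.3/60.5) = 0.11295
So 0.11295·(Kᵢ + α·Naᵢ) = Kₒ + α·Naₒ → α = (0.11295·122.0 − 9.78) / (100.0 − 0.11295·18.6)
α = (13.78 − 9.78) / (100.0 − 2.101) = 4/97.9 = 0.04086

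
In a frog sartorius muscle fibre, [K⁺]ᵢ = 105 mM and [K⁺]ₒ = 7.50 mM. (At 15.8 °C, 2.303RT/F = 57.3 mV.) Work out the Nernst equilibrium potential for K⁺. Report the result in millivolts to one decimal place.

-65.7 mV

E = (57.3/z) · log₁₀([K⁺]_out/[K⁺]_in) with z = +1.
= (57.3/1) · log₁₀(7.50/105) = 57.30 · log₁₀(0.07143)
= 57.30 · (-1.1461) = -65.67 mV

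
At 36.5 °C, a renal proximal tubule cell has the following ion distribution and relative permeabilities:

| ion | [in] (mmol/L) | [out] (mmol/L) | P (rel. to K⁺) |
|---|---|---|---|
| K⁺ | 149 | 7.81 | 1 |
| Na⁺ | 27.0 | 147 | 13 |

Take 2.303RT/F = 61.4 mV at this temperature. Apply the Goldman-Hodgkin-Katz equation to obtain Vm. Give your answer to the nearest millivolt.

Vm = 61.4 · log₁₀[(Σ P·[cation]ₒ + Σ P·[anion]ᵢ) / (Σ P·[cation]ᵢ + Σ P·[anion]ₒ)]
Numerator = 1×7.81 + 13×147 = 1919
Denominator = 1×149 + 13×27.0 = 500
Vm = 61.4 · log₁₀(3.8376) = 61.4 × (0.5841) = 35.86 mV

36 mV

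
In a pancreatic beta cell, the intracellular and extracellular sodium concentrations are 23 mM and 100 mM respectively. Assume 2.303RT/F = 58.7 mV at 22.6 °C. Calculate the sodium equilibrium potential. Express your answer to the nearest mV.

37 mV

E = (58.7/z) · log₁₀([Na⁺]_out/[Na⁺]_in) with z = +1.
= (58.7/1) · log₁₀(100/23) = 58.70 · log₁₀(4.348)
= 58.70 · (0.6383) = 37.47 mV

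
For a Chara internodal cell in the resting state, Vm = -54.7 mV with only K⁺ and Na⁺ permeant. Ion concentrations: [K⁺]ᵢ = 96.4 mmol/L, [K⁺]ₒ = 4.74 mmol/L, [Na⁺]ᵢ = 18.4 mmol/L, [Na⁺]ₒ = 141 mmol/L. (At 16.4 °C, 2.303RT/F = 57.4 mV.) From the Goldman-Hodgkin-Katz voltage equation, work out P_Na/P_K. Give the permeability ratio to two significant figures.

Let α = P_Na/P_K. GHK: Vm = 57.4·log₁₀[(Kₒ + α·Naₒ)/(Kᵢ + α·Naᵢ)].
10^(Vm/57.4) = 10^(-54.7/57.4) = 0.11144
So 0.11144·(Kᵢ + α·Naᵢ) = Kₒ + α·Naₒ → α = (0.11144·96.4 − 4.74) / (141.0 − 0.11144·18.4)
α = (10.74 − 4.74) / (141.0 − 2.05) = 6.003/138.9 = 0.0432

0.043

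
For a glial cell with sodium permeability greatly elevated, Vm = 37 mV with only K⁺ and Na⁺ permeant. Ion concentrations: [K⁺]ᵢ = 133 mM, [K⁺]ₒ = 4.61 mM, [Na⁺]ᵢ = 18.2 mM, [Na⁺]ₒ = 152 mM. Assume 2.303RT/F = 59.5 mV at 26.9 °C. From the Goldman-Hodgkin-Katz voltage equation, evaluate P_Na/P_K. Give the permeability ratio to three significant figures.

7.28

Let α = P_Na/P_K. GHK: Vm = 59.5·log₁₀[(Kₒ + α·Naₒ)/(Kᵢ + α·Naᵢ)].
10^(Vm/59.5) = 10^(37.0/59.5) = 4.1865
So 4.1865·(Kᵢ + α·Naᵢ) = Kₒ + α·Naₒ → α = (4.1865·133.0 − 4.61) / (152.0 − 4.1865·18.2)
α = (556.8 − 4.61) / (152.0 − 76.19) = 552.2/75.81 = 7.284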